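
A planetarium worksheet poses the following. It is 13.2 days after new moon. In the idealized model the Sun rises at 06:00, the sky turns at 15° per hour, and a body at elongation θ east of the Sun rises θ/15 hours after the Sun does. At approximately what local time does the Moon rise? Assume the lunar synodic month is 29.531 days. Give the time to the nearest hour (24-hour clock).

Elongation θ = 360° × 13.2/29.531 ≈ 160.9°.
Delay after the Sun = 160.9° / (15°/h) ≈ 10.73 h.
06:00 + 10.73 h ≈ 16:44 → 17:00 to the nearest hour.

17:00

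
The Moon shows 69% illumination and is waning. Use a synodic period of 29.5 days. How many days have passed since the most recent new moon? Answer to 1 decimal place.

cos θ = 1 − 2f = -0.380, giving a principal value of 112.3°.
A waning Moon lies in 180°–360°, so θ = 360° − 112.3° = 247.7°.
Age = 29.5 × 247.7°/360° ≈ 20.29 days.

20.3 days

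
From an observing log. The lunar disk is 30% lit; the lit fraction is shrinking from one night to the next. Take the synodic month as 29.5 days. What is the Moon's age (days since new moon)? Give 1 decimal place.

24.1 days

cos θ = 1 − 2f = 0.400, giving a principal value of 66.4°.
A waning Moon lies in 180°–360°, so θ = 360° − 66.4° = 293.6°.
Age = 29.5 × 293.6°/360° ≈ 24.06 days.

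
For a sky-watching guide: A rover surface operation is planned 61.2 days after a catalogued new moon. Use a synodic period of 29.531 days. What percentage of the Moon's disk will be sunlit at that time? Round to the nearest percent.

5%

Reduce mod P: 61.2 − 2×29.531 = 2.14 d into the current lunation.
Phase angle: θ = 360°·(2.14 d)/(29.531 d) = 26.1°.
With cos θ = 0.898, the lit fraction is (1 − 0.898)/2 ≈ 0.051, so 5%.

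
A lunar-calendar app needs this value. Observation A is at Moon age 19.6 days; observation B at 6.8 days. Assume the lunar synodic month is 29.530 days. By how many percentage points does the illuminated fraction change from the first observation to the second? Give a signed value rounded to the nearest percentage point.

θ₁ = 360° × 19.6/29.530 = 238.9°, f₁ = (1 − cos θ₁)/2 = 0.758.
θ₂ = 360° × 6.8/29.530 = 82.9°, f₂ = (1 − cos θ₂)/2 = 0.438.
Change = f₂ − f₁ = -0.320 → -32 percentage points.

-32 pp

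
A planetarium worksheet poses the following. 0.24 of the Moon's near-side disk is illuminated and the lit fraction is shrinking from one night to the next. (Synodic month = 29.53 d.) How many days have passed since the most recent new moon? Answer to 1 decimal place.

24.7 days

Invert f = (1 − cos θ)/2 to get cos θ = 1 − 2(0.24) = 0.520, hence θ₀ = arccos 0.520 = 58.7°.
Since the Moon is past full (waning), take the reflex angle: θ = 360° − 58.7° = 301.3°.
That fraction of the synodic month is 301.3/360 × 29.53 d ≈ 24.72 d.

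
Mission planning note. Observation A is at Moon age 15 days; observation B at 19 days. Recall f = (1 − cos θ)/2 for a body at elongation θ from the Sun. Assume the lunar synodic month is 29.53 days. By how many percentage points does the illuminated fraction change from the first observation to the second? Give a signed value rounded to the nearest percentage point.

-19 percentage points

θ₁ = 360° × 15/29.53 = 182.9°, f₁ = (1 − cos θ₁)/2 = 0.999.
θ₂ = 360° × 19/29.53 = 231.6°, f₂ = (1 − cos θ₂)/2 = 0.810.
Change = f₂ − f₁ = -0.189 → -19 percentage points.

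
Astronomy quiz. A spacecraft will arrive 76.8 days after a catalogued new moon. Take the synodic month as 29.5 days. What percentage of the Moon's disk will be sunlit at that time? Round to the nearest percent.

90%

Reduce mod P: 76.8 − 2×29.5 = 17.80 d into the current lunation.
The Moon has covered 17.80/29.5 of its cycle, so θ ≈ 360° × 17.80/29.5 = 217.2°.
cos 217.2° = (-0.796), so f = (1 − (-0.796))/2 = 0.898, so 90%.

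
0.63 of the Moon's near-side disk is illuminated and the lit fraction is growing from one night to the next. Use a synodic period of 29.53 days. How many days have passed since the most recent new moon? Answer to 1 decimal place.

cos θ = 1 − 2f = -0.260, giving a principal value of 105.1°.
Waxing ⇒ before full, so θ = 105.1°.
At 360°/29.53 d per day, 105.1° corresponds to 8.62 days.

8.6 days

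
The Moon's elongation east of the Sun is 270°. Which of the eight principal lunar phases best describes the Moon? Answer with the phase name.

last quarter

270° lies in the last quarter sector of the 8-phase cycle.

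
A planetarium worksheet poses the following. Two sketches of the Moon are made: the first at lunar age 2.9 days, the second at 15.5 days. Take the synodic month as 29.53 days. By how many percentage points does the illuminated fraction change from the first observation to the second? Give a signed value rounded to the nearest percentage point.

θ₁ = 360° × 2.9/29.53 = 35.4°, f₁ = (1 − cos θ₁)/2 = 0.092.
θ₂ = 360° × 15.5/29.53 = 189.0°, f₂ = (1 − cos θ₂)/2 = 0.994.
Change = f₂ − f₁ = +0.902 → +90 percentage points.

+90 pp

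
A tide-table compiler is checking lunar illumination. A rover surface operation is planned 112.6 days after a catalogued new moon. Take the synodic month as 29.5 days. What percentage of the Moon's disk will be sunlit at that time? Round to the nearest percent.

30%

Reduce mod P: 112.6 − 3×29.5 = 24.10 d into the current lunation.
Phase angle: θ = 360°·(24.10 d)/(29.5 d) = 294.1°.
cos 294.1° = 0.408, so f = (1 − 0.408)/2 = 0.296, so 30%.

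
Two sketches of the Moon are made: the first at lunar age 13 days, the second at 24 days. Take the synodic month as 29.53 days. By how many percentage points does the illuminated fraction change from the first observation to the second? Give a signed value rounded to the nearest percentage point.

-66 pp

θ₁ = 360° × 13/29.53 = 158.5°, f₁ = (1 − cos θ₁)/2 = 0.965.
θ₂ = 360° × 24/29.53 = 292.6°, f₂ = (1 − cos θ₂)/2 = 0.308.
Change = f₂ − f₁ = -0.657 → -66 percentage points.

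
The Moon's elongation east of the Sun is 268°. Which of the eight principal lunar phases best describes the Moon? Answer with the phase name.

last quarter

268° lies in the last quarter sector of the 8-phase cycle.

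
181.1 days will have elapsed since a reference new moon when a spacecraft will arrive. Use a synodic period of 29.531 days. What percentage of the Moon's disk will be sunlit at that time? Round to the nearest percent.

181.1/29.531 = 6.133 lunations, so 6 complete cycles and 3.91 d into the next.
The Moon has covered 3.91/29.531 of its cycle, so θ ≈ 360° × 3.91/29.531 = 47.7°.
cos 47.7° = 0.673, so f = (1 − 0.673)/2 = 0.164, so 16%.

16%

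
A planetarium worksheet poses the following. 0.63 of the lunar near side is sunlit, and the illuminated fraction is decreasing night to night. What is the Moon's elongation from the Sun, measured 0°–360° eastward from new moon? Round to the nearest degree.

Invert f = (1 − cos θ)/2 to get cos θ = 1 − 2(0.63) = -0.260, hence θ₀ = arccos -0.260 = 105.1°.
Since the Moon is past full (waning), take the reflex angle: θ = 360° − 105.1° = 254.9°.

255°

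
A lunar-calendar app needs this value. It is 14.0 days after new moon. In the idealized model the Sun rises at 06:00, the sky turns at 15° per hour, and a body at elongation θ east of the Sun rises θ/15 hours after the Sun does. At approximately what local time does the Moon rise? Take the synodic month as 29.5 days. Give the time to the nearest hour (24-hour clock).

17:00

The Moon has covered 14.0/29.5 of its cycle, so θ ≈ 360° × 14.0/29.5 = 170.8°.
At 15° of sky rotation per hour, 170.8° corresponds to a 11.39 h lag.
06:00 + 11.39 h ≈ 17:23 → 17:00 to the nearest hour.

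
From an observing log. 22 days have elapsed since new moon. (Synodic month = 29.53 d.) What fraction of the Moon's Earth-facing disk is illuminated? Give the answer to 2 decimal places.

0.52

Phase angle: θ = 360°·(22 d)/(29.53 d) = 268.2°.
With cos θ = (-0.031), the lit fraction is (1 − (-0.031))/2 ≈ 0.516.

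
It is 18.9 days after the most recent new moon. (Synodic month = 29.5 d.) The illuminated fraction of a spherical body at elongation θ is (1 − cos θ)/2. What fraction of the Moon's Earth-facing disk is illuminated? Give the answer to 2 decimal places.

Phase angle: θ = 360°·(18.9 d)/(29.5 d) = 230.6°.
With cos θ = (-0.634), the lit fraction is (1 − (-0.634))/2 ≈ 0.817.

0.82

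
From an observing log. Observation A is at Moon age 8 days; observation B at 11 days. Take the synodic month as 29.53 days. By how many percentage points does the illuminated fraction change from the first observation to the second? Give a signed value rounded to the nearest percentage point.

+28 pp

First observation: θ = 360°·8/29.53 = 97.5°, so f = 0.566.
Second observation: θ = 134.1°, f = 0.848.
Δf = 0.848 − 0.566 = +0.282, i.e. +28 pp.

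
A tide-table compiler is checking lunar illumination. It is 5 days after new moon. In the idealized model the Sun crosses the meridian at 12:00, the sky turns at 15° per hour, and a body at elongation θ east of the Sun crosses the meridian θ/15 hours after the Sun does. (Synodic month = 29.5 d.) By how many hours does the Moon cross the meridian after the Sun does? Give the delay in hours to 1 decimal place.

Elongation θ = 360° × 5/29.5 ≈ 61.0°.
At 15° of sky rotation per hour, 61.0° corresponds to a 4.07 h lag.
So the Moon crosses the meridian 4.07 h after the Sun.

4.1 h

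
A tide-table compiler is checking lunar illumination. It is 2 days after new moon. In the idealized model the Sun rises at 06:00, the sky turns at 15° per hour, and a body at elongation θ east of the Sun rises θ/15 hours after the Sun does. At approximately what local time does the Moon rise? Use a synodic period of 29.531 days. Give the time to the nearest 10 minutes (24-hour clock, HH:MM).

07:40

Phase angle: θ = 360°·(2 d)/(29.531 d) = 24.4°.
At 15° of sky rotation per hour, 24.4° corresponds to a 1.63 h lag.
06:00 + 1.625 h ≈ 07:38 → 07:40 to the nearest ten minutes.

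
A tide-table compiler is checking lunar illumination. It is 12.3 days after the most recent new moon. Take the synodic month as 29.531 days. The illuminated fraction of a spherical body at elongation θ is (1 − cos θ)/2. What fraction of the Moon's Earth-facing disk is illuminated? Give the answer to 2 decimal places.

Elongation θ = 360° × 12.3/29.531 ≈ 149.9°.
Illuminated fraction = (1 − cos 149.9°)/2 = (1 − (-0.866))/2 ≈ 0.933.

0.93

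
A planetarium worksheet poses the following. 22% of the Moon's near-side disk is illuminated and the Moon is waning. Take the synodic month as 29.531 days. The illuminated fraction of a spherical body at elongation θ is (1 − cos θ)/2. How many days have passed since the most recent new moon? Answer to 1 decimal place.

Invert f = (1 − cos θ)/2 to get cos θ = 1 − 2(0.22) = 0.560, hence θ₀ = arccos 0.560 = 55.9°.
Since the Moon is past full (waning), take the reflex angle: θ = 360° − 55.9° = 304.1°.
At 360°/29.531 d per day, 304.1° corresponds to 24.94 days.

24.9 days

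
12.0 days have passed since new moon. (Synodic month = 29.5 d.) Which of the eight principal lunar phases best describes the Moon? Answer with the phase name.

At 12.0/29.5 of the cycle, θ ≈ 146° — the waxing gibbous range.

waxing gibbous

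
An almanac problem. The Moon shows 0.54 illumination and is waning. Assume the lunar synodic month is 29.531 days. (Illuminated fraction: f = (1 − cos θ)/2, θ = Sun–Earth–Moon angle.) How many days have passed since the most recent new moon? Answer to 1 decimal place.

21.8 days

From f = (1 − cos θ)/2: cos θ = 1 − 2×0.54 = -0.080; arccos → 94.6°.
A waning Moon lies in 180°–360°, so θ = 360° − 94.6° = 265.4°.
Age = 29.531 × 265.4°/360° ≈ 21.77 days.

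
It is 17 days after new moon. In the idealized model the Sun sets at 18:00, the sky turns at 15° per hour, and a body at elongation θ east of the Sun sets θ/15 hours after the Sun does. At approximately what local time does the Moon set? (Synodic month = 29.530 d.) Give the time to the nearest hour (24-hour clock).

The Moon has covered 17/29.530 of its cycle, so θ ≈ 360° × 17/29.530 = 207.2°.
Delay after the Sun = 207.2° / (15°/h) ≈ 13.82 h.
18:00 + 13.82 h ≈ 07:49 → 08:00 to the nearest hour.

08:00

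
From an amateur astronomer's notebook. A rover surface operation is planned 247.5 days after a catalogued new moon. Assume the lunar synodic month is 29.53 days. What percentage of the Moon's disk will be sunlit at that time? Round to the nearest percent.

87%

247.5/29.53 = 8.381 lunations, so 8 complete cycles and 11.26 d into the next.
Elongation θ = 360° × 11.26/29.53 ≈ 137.3°.
Illuminated fraction = (1 − cos 137.3°)/2 = (1 − (-0.735))/2 ≈ 0.867, so 87%.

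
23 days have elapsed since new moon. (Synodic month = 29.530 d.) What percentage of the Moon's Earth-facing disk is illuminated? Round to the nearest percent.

Phase angle: θ = 360°·(23 d)/(29.530 d) = 280.4°.
With cos θ = 0.180, the lit fraction is (1 − 0.180)/2 ≈ 0.410, so 41%.

41%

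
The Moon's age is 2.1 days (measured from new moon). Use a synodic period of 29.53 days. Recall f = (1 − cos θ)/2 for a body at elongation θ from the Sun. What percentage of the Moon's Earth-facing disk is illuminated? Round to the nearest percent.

Elongation θ = 360° × 2.1/29.53 ≈ 25.6°.
Illuminated fraction = (1 − cos 25.6°)/2 = (1 − 0.902)/2 ≈ 0.049, so 5%.

5%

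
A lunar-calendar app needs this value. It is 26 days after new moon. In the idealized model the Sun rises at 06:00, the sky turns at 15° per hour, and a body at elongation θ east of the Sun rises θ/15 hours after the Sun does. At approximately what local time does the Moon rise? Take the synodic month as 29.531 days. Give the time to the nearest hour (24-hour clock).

03:00

The Moon has covered 26/29.531 of its cycle, so θ ≈ 360° × 26/29.531 = 317.0°.
The Moon trails the Sun by θ/15 = 317.0/15 ≈ 21.13 hours.
06:00 + 21.13 h ≈ 03:08 → 03:00 to the nearest hour.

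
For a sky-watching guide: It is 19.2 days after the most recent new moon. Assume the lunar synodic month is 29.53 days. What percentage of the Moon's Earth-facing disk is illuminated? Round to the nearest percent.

Elongation θ = 360° × 19.2/29.53 ≈ 234.1°.
With cos θ = (-0.587), the lit fraction is (1 − (-0.587))/2 ≈ 0.793, so 79%.

79%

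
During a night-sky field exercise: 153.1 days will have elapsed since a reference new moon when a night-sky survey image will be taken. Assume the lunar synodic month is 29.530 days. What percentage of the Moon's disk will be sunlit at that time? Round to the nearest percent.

30%

Reduce mod P: 153.1 − 5×29.530 = 5.45 d into the current lunation.
The Moon has covered 5.45/29.530 of its cycle, so θ ≈ 360° × 5.45/29.530 = 66.4°.
Illuminated fraction = (1 − cos 66.4°)/2 = (1 − 0.400)/2 ≈ 0.300, so 30%.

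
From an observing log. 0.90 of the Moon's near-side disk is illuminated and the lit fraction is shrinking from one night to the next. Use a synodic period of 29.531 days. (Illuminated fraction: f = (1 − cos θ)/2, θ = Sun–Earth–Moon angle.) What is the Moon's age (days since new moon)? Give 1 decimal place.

17.8 days

cos θ = 1 − 2f = -0.800, giving a principal value of 143.1°.
Since the Moon is past full (waning), take the reflex angle: θ = 360° − 143.1° = 216.9°.
At 360°/29.531 d per day, 216.9° corresponds to 17.79 days.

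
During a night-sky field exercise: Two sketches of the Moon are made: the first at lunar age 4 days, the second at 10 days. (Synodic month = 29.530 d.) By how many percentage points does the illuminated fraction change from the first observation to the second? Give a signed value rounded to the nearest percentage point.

+59 pp

First observation: θ = 360°·4/29.530 = 48.8°, so f = 0.170.
Second observation: θ = 121.9°, f = 0.764.
Δf = 0.764 − 0.170 = +0.594, i.e. +59 pp.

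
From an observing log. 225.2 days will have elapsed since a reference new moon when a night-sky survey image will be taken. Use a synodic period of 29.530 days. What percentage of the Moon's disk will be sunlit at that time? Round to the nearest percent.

85%

225.2/29.530 = 7.626 lunations, so 7 complete cycles and 18.49 d into the next.
The Moon has covered 18.49/29.530 of its cycle, so θ ≈ 360° × 18.49/29.530 = 225.4°.
cos 225.4° = (-0.702), so f = (1 − (-0.702))/2 = 0.851, so 85%.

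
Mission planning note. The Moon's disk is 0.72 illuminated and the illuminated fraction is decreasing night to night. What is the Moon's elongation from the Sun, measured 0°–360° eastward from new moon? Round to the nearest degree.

244°

cos θ = 1 − 2f = -0.440, giving a principal value of 116.1°.
A waning Moon lies in 180°–360°, so θ = 360° − 116.1° = 243.9°.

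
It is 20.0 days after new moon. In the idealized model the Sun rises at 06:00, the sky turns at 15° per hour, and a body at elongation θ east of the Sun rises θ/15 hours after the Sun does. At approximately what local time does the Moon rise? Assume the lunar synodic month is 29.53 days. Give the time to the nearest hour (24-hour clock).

22:00

Elongation θ = 360° × 20.0/29.53 ≈ 243.8°.
At 15° of sky rotation per hour, 243.8° corresponds to a 16.25 h lag.
06:00 + 16.25 h ≈ 22:15 → 22:00 to the nearest hour.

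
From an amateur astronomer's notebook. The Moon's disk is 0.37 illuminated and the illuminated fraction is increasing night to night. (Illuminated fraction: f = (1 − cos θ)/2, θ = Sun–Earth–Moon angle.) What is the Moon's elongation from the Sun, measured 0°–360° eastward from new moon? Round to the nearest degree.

75°

Invert f = (1 − cos θ)/2 to get cos θ = 1 − 2(0.37) = 0.260, hence θ₀ = arccos 0.260 = 74.9°.
The Moon is waxing (0°–180°), so θ = 74.9° directly.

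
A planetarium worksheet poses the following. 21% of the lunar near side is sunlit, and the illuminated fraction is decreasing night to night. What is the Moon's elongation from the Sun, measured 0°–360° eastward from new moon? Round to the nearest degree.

305°

cos θ = 1 − 2f = 0.580, giving a principal value of 54.5°.
Waning ⇒ past full, so θ = 360° − 54.5° = 305.5°.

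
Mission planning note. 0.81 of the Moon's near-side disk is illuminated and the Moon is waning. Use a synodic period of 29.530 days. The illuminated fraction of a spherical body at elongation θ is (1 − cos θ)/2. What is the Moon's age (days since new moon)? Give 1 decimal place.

19.0 days

From f = (1 − cos θ)/2: cos θ = 1 − 2×0.81 = -0.620; arccos → 128.3°.
Since the Moon is past full (waning), take the reflex angle: θ = 360° − 128.3° = 231.7°.
That fraction of the synodic month is 231.7/360 × 29.530 d ≈ 19.00 d.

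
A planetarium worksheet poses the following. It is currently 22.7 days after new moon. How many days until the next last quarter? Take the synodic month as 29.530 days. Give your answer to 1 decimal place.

Last quarter is 0.75 of the way through the cycle: age 0.75 × 29.530 = 22.148 d.
Already past this cycle's last quarter; the next is at 22.148 + 29.530 = 51.678 d, so 51.678 − 22.7 = 28.978 days.

29.0 days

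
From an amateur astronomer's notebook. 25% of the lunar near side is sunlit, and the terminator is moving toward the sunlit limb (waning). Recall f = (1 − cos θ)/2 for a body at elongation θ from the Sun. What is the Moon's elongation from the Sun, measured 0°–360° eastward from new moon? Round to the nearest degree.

300°

From f = (1 − cos θ)/2: cos θ = 1 − 2×0.25 = 0.500; arccos → 60.0°.
Since the Moon is past full (waning), take the reflex angle: θ = 360° − 60.0° = 300.0°.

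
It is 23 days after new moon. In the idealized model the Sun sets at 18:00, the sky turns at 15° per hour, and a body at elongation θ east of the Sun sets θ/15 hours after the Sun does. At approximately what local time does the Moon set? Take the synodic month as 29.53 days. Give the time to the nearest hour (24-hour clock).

Elongation θ = 360° × 23/29.53 ≈ 280.4°.
The Moon trails the Sun by θ/15 = 280.4/15 ≈ 18.69 hours.
18:00 + 18.69 h ≈ 12:42 → 13:00 to the nearest hour.

13:00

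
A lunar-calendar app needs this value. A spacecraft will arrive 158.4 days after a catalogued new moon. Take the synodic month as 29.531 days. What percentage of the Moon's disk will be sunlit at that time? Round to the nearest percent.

83%

158.4/29.531 = 5.364 lunations, so 5 complete cycles and 10.75 d into the next.
The Moon has covered 10.75/29.531 of its cycle, so θ ≈ 360° × 10.75/29.531 = 131.0°.
With cos θ = (-0.656), the lit fraction is (1 − (-0.656))/2 ≈ 0.828, so 83%.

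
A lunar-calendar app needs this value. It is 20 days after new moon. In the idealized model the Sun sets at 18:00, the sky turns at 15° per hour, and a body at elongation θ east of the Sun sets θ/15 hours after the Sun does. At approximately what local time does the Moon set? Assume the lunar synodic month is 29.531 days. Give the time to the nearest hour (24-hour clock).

The Moon has covered 20/29.531 of its cycle, so θ ≈ 360° × 20/29.531 = 243.8°.
The Moon trails the Sun by θ/15 = 243.8/15 ≈ 16.25 hours.
18:00 + 16.25 h ≈ 10:15 → 10:00 to the nearest hour.

10:00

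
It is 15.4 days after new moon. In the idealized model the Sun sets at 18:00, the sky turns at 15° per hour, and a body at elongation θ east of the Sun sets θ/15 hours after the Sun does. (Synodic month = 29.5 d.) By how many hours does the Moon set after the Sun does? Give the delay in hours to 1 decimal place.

Phase angle: θ = 360°·(15.4 d)/(29.5 d) = 187.9°.
Delay after the Sun = 187.9° / (15°/h) ≈ 12.53 h.
So the Moon sets 12.53 h after the Sun.

12.5 h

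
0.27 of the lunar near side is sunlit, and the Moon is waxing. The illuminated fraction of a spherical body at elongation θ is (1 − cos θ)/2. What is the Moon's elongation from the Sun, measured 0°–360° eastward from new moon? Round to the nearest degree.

63°

cos θ = 1 − 2f = 0.460, giving a principal value of 62.6°.
The Moon is waxing (0°–180°), so θ = 62.6° directly.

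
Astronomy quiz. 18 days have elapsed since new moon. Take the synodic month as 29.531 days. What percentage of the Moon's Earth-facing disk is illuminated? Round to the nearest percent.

Elongation θ = 360° × 18/29.531 ≈ 219.4°.
Illuminated fraction = (1 − cos 219.4°)/2 = (1 − (-0.772))/2 ≈ 0.886, so 89%.

89%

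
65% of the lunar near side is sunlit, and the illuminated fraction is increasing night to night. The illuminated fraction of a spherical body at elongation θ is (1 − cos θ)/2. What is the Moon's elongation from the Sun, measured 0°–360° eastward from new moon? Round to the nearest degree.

107°

cos θ = 1 − 2f = -0.300, giving a principal value of 107.5°.
Waxing ⇒ before full, so θ = 107.5°.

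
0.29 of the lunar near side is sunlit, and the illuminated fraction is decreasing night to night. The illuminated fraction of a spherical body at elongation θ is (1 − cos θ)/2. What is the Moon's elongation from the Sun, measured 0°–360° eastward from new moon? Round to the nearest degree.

295°

From f = (1 − cos θ)/2: cos θ = 1 − 2×0.29 = 0.420; arccos → 65.2°.
Waning ⇒ past full, so θ = 360° − 65.2° = 294.8°.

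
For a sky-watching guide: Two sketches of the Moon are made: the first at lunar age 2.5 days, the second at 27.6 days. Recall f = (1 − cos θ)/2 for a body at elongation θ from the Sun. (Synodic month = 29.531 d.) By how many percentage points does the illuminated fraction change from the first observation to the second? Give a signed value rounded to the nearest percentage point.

First observation: θ = 360°·2.5/29.531 = 30.5°, so f = 0.069.
Second observation: θ = 336.5°, f = 0.042.
Δf = 0.042 − 0.069 = -0.027, i.e. -3 pp.

-3 percentage points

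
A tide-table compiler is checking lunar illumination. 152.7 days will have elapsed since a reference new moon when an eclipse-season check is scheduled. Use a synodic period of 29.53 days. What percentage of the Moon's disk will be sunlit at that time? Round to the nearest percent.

26%

152.7/29.53 = 5.171 lunations, so 5 complete cycles and 5.05 d into the next.
Phase angle: θ = 360°·(5.05 d)/(29.53 d) = 61.6°.
With cos θ = 0.476, the lit fraction is (1 − 0.476)/2 ≈ 0.262, so 26%.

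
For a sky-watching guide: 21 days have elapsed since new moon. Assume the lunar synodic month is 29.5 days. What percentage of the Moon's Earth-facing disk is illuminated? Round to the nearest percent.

The Moon has covered 21/29.5 of its cycle, so θ ≈ 360° × 21/29.5 = 256.3°.
cos 256.3° = (-0.237), so f = (1 − (-0.237))/2 = 0.619, so 62%.

62%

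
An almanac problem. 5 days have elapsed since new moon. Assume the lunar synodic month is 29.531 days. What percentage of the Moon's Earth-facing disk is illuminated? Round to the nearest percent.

The Moon has covered 5/29.531 of its cycle, so θ ≈ 360° × 5/29.531 = 61.0°.
Illuminated fraction = (1 − cos 61.0°)/2 = (1 − 0.486)/2 ≈ 0.257, so 26%.

26%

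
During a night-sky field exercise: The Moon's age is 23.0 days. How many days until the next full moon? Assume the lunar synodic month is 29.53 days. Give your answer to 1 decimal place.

Full moon is 0.5 of the way through the cycle: age 0.5 × 29.53 = 14.765 d.
Already past this cycle's full moon; the next is at 14.765 + 29.53 = 44.295 d, so 44.295 − 23.0 = 21.295 days.

21.3 days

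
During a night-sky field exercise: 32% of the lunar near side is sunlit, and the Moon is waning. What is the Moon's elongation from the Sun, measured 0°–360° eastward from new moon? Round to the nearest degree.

291°

From f = (1 − cos θ)/2: cos θ = 1 − 2×0.32 = 0.360; arccos → 68.9°.
Waning ⇒ past full, so θ = 360° − 68.9° = 291.1°.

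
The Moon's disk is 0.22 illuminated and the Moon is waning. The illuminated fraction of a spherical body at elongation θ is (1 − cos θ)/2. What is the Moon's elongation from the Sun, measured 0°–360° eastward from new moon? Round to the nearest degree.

304°

From f = (1 − cos θ)/2: cos θ = 1 − 2×0.22 = 0.560; arccos → 55.9°.
Waning ⇒ past full, so θ = 360° − 55.9° = 304.1°.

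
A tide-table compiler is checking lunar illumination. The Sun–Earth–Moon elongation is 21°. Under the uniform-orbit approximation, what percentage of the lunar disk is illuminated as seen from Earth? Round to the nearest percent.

3%

f = (1 − cos 21°)/2 = (1 − 0.934)/2 ≈ 0.033, i.e. 3%.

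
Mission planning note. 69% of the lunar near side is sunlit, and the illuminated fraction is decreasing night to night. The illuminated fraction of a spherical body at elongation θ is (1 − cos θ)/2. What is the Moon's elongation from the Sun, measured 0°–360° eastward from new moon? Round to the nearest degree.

248°

From f = (1 − cos θ)/2: cos θ = 1 − 2×0.69 = -0.380; arccos → 112.3°.
Waning ⇒ past full, so θ = 360° − 112.3° = 247.7°.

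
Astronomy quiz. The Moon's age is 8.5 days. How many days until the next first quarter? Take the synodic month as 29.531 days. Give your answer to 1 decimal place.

First quarter is 0.25 of the way through the cycle: age 0.25 × 29.531 = 7.383 d.
This lunation's first quarter (7.383 d) has passed, so add one period: 36.914 − 8.5 = 28.414 days.

28.4 days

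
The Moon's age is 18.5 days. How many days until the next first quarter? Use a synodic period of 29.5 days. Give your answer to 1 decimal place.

18.4 days

First quarter is 0.25 of the way through the cycle: age 0.25 × 29.5 = 7.375 d.
Already past this cycle's first quarter; the next is at 7.375 + 29.5 = 36.875 d, so 36.875 − 18.5 = 18.375 days.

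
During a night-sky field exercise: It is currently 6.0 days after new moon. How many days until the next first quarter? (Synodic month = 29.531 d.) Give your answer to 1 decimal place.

First quarter occurs at elongation 90°, i.e. at age 29.531 × 90/360 = 7.383 d.
That is 7.383 − 6.0 = 1.383 days ahead.

1.4 days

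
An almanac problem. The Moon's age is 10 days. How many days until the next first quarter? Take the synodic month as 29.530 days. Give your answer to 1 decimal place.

First quarter occurs at elongation 90°, i.e. at age 29.530 × 90/360 = 7.383 d.
This lunation's first quarter (7.383 d) has passed, so add one period: 36.913 − 10 = 26.913 days.

26.9 days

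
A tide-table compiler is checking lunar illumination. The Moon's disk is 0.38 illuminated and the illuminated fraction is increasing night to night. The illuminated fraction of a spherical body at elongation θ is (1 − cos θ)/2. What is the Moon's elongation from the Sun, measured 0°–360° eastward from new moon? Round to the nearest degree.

From f = (1 − cos θ)/2: cos θ = 1 − 2×0.38 = 0.240; arccos → 76.1°.
The Moon is waxing (0°–180°), so θ = 76.1° directly.

76°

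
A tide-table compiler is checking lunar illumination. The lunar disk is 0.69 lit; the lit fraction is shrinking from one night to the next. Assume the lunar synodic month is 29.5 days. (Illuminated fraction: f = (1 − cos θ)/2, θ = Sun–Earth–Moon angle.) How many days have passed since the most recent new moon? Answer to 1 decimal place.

20.3 days

Invert f = (1 − cos θ)/2 to get cos θ = 1 − 2(0.69) = -0.380, hence θ₀ = arccos -0.380 = 112.3°.
A waning Moon lies in 180°–360°, so θ = 360° − 112.3° = 247.7°.
At 360°/29.5 d per day, 247.7° corresponds to 20.29 days.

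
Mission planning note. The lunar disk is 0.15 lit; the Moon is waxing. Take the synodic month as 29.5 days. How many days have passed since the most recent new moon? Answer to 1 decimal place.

cos θ = 1 − 2f = 0.700, giving a principal value of 45.6°.
Waxing ⇒ before full, so θ = 45.6°.
That fraction of the synodic month is 45.6/360 × 29.5 d ≈ 3.73 d.

3.7 days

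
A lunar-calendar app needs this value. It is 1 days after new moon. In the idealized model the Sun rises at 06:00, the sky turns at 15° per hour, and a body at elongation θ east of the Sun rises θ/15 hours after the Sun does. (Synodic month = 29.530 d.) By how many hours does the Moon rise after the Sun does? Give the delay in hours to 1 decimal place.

0.8 h

Phase angle: θ = 360°·(1 d)/(29.530 d) = 12.2°.
Delay after the Sun = 12.2° / (15°/h) ≈ 0.81 h.
So the Moon rises 0.81 h after the Sun.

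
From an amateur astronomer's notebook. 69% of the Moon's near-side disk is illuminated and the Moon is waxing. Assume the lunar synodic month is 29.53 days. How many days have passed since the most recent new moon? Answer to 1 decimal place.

9.2 days

From f = (1 − cos θ)/2: cos θ = 1 − 2×0.69 = -0.380; arccos → 112.3°.
Waxing ⇒ before full, so θ = 112.3°.
At 360°/29.53 d per day, 112.3° corresponds to 9.21 days.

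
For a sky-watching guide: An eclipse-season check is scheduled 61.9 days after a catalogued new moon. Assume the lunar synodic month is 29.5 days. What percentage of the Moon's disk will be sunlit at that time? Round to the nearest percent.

Reduce mod P: 61.9 − 2×29.5 = 2.90 d into the current lunation.
Elongation θ = 360° × 2.90/29.5 ≈ 35.4°.
With cos θ = 0.815, the lit fraction is (1 − 0.815)/2 ≈ 0.092, so 9%.

9%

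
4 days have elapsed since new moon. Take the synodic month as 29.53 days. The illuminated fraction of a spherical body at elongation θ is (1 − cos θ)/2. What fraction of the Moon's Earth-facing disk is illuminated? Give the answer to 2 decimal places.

Elongation θ = 360° × 4/29.53 ≈ 48.8°.
cos 48.8° = 0.659, so f = (1 − 0.659)/2 = 0.170.

0.17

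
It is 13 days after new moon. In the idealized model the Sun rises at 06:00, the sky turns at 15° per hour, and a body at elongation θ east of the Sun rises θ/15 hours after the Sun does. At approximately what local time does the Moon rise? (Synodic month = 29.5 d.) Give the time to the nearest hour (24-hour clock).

Elongation θ = 360° × 13/29.5 ≈ 158.6°.
Delay after the Sun = 158.6° / (15°/h) ≈ 10.58 h.
06:00 + 10.58 h ≈ 16:35 → 17:00 to the nearest hour.

17:00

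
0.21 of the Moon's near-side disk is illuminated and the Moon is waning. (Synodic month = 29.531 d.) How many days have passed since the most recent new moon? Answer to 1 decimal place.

25.1 days

cos θ = 1 − 2f = 0.580, giving a principal value of 54.5°.
Since the Moon is past full (waning), take the reflex angle: θ = 360° − 54.5° = 305.5°.
That fraction of the synodic month is 305.5/360 × 29.531 d ≈ 25.06 d.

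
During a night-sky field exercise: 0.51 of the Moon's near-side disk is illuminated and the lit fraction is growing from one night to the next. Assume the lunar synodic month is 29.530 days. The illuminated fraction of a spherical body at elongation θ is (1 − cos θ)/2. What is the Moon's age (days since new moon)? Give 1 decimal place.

7.5 days

Invert f = (1 − cos θ)/2 to get cos θ = 1 − 2(0.51) = -0.020, hence θ₀ = arccos -0.020 = 91.1°.
The Moon is waxing (0°–180°), so θ = 91.1° directly.
At 360°/29.530 d per day, 91.1° corresponds to 7.48 days.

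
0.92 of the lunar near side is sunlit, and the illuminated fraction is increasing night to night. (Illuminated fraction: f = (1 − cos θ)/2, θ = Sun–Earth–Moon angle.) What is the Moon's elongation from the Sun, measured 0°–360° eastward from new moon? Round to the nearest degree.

cos θ = 1 − 2f = -0.840, giving a principal value of 147.1°.
Before full moon the principal value applies: θ = 147.1°.

147°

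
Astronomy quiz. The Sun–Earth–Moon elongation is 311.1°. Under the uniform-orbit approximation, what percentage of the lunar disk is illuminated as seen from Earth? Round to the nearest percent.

cos 311.1° = 0.657, so f = (1 − 0.657)/2 = 0.171, i.e. 17%.

17%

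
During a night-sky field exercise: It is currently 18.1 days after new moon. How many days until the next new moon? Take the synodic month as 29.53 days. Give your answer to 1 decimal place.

11.4 days

The next new moon completes the synodic month: 29.53 − 18.1 = 11.430 days.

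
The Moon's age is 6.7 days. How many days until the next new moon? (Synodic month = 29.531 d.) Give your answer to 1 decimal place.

22.8 days

One full lunation from the last new moon is 29.531 d; remaining = 29.531 − 6.7 = 22.831 d.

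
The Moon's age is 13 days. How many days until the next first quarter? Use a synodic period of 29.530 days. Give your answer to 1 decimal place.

First quarter is 0.25 of the way through the cycle: age 0.25 × 29.530 = 7.383 d.
This lunation's first quarter (7.383 d) has passed, so add one period: 36.913 − 13 = 23.913 days.

23.9 days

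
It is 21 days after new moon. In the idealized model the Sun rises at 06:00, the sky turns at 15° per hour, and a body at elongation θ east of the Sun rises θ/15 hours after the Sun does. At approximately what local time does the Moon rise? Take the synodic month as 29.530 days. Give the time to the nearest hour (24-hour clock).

Phase angle: θ = 360°·(21 d)/(29.530 d) = 256.0°.
The Moon trails the Sun by θ/15 = 256.0/15 ≈ 17.07 hours.
06:00 + 17.07 h ≈ 23:04 → 23:00 to the nearest hour.

23:00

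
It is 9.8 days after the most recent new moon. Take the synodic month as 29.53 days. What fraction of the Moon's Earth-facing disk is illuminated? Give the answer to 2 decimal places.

The Moon has covered 9.8/29.53 of its cycle, so θ ≈ 360° × 9.8/29.53 = 119.5°.
cos 119.5° = (-0.492), so f = (1 − (-0.492))/2 = 0.746.

0.75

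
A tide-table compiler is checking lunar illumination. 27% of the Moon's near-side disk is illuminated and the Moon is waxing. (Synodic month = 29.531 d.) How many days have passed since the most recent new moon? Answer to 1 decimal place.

5.1 days

From f = (1 − cos θ)/2: cos θ = 1 − 2×0.27 = 0.460; arccos → 62.6°.
The Moon is waxing (0°–180°), so θ = 62.6° directly.
That fraction of the synodic month is 62.6/360 × 29.531 d ≈ 5.14 d.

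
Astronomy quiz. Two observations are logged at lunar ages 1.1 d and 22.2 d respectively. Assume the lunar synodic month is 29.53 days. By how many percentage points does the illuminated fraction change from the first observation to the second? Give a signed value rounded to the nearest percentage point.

θ₁ = 360° × 1.1/29.53 = 13.4°, f₁ = (1 − cos θ₁)/2 = 0.014.
θ₂ = 360° × 22.2/29.53 = 270.6°, f₂ = (1 − cos θ₂)/2 = 0.494.
Change = f₂ − f₁ = +0.481 → +48 percentage points.

+48 percentage points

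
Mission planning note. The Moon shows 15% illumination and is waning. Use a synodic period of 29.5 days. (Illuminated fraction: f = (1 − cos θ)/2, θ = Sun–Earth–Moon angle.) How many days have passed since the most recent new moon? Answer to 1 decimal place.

From f = (1 − cos θ)/2: cos θ = 1 − 2×0.15 = 0.700; arccos → 45.6°.
Waning ⇒ past full, so θ = 360° − 45.6° = 314.4°.
Age = 29.5 × 314.4°/360° ≈ 25.77 days.

25.8 days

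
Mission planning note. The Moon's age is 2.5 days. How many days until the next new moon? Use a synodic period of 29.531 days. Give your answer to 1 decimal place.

One full lunation from the last new moon is 29.531 d; remaining = 29.531 − 2.5 = 27.031 d.

27.0 days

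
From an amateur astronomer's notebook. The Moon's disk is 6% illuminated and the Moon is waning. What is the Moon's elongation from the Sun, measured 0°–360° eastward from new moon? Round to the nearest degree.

Invert f = (1 − cos θ)/2 to get cos θ = 1 − 2(0.06) = 0.880, hence θ₀ = arccos 0.880 = 28.4°.
Waning ⇒ past full, so θ = 360° − 28.4° = 331.6°.

332°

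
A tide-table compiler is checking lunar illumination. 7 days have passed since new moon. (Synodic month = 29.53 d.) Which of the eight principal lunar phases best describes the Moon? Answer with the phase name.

first quarter

At 7/29.53 of the cycle, θ ≈ 85° — the first quarter range.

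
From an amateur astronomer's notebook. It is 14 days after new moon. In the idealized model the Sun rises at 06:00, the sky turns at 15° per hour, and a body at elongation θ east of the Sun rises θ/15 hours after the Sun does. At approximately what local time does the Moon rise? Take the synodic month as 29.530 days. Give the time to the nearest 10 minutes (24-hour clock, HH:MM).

17:20

The Moon has covered 14/29.530 of its cycle, so θ ≈ 360° × 14/29.530 = 170.7°.
The Moon trails the Sun by θ/15 = 170.7/15 ≈ 11.38 hours.
06:00 + 11.378 h ≈ 17:23 → 17:20 to the nearest ten minutes.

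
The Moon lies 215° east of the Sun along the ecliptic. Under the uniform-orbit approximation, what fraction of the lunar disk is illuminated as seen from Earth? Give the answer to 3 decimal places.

0.910

Half-versine of 215°: (1 − (-0.819))/2 = 0.910.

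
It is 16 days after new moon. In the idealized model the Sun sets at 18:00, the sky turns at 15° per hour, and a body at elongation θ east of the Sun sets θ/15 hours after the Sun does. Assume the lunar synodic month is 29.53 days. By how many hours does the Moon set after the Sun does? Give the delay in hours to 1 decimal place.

Elongation θ = 360° × 16/29.53 ≈ 195.1°.
At 15° of sky rotation per hour, 195.1° corresponds to a 13.00 h lag.
So the Moon sets 13.00 h after the Sun.

13.0 h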